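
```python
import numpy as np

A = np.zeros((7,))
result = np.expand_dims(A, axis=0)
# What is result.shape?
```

(1, 7)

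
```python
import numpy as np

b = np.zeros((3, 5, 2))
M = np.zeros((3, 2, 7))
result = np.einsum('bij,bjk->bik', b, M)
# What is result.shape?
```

(3, 5, 7)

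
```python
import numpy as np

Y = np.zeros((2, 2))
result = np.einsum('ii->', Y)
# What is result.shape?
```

()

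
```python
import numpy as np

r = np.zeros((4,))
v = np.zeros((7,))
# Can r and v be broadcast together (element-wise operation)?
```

No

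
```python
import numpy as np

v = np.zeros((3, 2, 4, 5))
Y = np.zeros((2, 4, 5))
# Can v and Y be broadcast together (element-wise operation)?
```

Yes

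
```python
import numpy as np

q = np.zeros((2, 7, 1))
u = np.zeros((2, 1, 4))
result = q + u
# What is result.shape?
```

(2, 7, 4)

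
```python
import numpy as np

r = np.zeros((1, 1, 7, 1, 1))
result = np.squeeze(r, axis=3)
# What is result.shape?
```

(1, 1, 7, 1)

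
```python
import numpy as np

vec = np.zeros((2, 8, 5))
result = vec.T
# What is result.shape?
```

(5, 8, 2)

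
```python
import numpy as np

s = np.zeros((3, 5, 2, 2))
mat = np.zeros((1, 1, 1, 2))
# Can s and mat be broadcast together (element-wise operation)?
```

Yes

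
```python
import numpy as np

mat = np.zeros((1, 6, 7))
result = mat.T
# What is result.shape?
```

(7, 6, 1)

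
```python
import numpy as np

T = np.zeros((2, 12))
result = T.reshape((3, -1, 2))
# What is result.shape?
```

(3, 4, 2)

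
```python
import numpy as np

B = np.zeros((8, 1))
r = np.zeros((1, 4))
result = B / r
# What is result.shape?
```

(8, 4)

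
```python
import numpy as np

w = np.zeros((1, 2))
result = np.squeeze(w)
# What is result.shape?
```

(2,)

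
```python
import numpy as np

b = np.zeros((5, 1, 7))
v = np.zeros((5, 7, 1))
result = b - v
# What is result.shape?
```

(5, 7, 7)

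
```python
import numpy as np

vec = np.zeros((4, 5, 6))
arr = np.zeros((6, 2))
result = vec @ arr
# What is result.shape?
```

(4, 5, 2)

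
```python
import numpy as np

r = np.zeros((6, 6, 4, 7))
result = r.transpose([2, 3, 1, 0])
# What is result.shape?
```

(4, 7, 6, 6)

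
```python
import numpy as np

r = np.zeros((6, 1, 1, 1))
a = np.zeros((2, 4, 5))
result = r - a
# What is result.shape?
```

(6, 2, 4, 5)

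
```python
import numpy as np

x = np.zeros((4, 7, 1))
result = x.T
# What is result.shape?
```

(1, 7, 4)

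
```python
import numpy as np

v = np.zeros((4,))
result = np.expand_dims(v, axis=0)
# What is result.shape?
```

(1, 4)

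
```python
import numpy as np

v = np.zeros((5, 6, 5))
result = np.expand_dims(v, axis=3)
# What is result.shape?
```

(5, 6, 5, 1)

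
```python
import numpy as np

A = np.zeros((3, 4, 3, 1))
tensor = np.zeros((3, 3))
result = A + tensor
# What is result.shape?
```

(3, 4, 3, 3)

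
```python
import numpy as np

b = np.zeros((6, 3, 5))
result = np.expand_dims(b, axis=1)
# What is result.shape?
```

(6, 1, 3, 5)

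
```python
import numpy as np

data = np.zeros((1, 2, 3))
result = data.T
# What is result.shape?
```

(3, 2, 1)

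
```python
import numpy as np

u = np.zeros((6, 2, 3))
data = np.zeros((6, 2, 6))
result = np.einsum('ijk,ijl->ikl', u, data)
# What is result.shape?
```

(6, 3, 6)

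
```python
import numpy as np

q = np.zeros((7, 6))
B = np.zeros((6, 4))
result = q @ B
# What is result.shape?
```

(7, 4)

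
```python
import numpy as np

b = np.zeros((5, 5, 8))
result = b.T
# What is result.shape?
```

(8, 5, 5)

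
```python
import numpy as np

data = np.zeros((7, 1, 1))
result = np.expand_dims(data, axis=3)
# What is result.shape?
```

(7, 1, 1, 1)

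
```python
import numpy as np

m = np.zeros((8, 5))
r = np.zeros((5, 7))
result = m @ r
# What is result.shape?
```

(8, 7)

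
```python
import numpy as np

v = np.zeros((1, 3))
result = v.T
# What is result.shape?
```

(3, 1)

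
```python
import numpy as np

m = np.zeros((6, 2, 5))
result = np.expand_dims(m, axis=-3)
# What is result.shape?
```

(6, 1, 2, 5)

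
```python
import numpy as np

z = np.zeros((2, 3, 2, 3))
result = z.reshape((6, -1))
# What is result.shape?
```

(6, 6)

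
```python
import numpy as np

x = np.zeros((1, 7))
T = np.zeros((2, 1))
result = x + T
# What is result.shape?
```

(2, 7)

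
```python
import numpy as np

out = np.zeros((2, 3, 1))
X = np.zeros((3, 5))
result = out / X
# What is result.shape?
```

(2, 3, 5)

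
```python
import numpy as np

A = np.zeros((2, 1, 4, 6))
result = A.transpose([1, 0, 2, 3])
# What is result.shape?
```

(1, 2, 4, 6)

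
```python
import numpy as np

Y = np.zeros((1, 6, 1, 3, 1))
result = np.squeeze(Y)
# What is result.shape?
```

(6, 3)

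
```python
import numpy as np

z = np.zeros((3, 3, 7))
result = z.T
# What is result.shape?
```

(7, 3, 3)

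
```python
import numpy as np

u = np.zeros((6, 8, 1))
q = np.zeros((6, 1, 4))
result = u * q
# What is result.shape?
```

(6, 8, 4)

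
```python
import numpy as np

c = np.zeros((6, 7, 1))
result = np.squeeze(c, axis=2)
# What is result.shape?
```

(6, 7)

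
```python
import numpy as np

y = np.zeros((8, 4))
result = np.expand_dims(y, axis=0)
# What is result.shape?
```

(1, 8, 4)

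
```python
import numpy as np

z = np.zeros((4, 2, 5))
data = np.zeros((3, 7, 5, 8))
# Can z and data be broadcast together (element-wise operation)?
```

No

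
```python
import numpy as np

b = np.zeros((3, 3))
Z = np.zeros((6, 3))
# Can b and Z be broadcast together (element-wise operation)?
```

No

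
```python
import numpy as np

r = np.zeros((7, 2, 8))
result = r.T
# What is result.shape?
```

(8, 2, 7)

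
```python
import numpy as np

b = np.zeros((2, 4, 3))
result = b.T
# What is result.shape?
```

(3, 4, 2)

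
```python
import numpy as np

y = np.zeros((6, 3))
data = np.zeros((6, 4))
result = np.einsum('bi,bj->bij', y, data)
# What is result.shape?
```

(6, 3, 4)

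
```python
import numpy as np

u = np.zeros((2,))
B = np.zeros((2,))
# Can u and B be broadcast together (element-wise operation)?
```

Yes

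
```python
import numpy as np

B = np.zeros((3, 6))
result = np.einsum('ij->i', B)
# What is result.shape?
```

(3,)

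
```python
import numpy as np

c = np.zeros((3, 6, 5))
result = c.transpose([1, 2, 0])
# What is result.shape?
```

(6, 5, 3)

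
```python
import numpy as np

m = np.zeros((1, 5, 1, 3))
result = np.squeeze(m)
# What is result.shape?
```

(5, 3)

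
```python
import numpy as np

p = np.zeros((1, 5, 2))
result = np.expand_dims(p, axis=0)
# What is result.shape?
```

(1, 1, 5, 2)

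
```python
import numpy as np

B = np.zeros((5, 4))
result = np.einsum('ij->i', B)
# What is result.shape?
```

(5,)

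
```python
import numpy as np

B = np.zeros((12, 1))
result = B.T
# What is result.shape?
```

(1, 12)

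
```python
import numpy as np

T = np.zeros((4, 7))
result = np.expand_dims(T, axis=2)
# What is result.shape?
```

(4, 7, 1)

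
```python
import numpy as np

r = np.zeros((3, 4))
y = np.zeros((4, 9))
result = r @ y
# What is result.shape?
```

(3, 9)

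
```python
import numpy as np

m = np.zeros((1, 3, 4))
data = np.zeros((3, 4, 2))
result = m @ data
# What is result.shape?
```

(3, 3, 2)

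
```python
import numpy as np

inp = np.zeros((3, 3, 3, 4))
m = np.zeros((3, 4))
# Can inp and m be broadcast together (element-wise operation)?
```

Yes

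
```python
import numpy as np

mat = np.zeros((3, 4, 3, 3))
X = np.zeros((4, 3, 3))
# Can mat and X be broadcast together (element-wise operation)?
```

Yes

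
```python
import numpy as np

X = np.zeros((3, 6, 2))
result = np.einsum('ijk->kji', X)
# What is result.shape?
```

(2, 6, 3)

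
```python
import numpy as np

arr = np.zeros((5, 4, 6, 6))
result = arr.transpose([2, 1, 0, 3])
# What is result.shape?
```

(6, 4, 5, 6)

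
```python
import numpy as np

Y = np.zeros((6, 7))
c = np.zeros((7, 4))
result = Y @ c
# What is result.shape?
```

(6, 4)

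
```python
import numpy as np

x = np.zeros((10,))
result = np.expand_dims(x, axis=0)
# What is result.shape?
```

(1, 10)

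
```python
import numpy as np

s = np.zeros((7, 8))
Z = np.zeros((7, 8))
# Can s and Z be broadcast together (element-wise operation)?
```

Yes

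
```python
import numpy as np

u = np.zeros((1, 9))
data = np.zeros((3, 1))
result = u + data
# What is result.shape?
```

(3, 9)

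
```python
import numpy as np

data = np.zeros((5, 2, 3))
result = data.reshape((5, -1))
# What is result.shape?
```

(5, 6)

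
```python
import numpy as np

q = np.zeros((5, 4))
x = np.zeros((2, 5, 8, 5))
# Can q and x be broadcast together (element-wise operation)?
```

No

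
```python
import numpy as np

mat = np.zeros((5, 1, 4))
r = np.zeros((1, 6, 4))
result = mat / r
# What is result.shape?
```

(5, 6, 4)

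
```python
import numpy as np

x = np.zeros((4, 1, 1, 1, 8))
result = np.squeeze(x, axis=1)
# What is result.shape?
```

(4, 1, 1, 8)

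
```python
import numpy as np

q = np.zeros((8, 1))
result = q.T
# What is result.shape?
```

(1, 8)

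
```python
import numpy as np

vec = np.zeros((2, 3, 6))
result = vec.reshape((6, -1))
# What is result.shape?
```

(6, 6)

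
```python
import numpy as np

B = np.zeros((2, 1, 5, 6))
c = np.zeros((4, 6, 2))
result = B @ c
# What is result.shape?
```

(2, 4, 5, 2)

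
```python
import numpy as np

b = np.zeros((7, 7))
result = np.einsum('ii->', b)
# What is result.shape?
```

()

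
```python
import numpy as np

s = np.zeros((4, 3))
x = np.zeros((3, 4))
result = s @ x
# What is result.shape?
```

(4, 4)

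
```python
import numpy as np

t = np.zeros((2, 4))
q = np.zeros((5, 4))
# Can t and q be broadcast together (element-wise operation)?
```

No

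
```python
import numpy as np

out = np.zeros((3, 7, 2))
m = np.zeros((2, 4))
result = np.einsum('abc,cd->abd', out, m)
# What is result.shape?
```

(3, 7, 4)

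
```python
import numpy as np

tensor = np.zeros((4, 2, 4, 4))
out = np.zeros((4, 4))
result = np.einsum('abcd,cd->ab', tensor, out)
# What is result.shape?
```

(4, 2)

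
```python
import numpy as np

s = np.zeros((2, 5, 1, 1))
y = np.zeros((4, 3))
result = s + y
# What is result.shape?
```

(2, 5, 4, 3)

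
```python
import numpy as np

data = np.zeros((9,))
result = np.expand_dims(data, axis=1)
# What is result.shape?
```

(9, 1)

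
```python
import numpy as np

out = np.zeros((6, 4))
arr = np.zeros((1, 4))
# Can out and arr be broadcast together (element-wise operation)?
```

Yes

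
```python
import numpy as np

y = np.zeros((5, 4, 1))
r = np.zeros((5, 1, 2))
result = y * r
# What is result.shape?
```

(5, 4, 2)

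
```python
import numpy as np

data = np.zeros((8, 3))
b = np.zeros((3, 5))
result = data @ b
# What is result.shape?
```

(8, 5)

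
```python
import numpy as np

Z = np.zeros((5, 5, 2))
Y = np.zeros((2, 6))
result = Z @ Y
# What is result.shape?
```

(5, 5, 6)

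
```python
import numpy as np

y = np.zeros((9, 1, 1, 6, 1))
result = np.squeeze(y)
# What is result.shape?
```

(9, 6)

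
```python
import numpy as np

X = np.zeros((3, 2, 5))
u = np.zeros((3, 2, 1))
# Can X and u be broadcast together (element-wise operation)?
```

Yes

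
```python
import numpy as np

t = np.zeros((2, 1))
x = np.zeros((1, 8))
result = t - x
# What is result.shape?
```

(2, 8)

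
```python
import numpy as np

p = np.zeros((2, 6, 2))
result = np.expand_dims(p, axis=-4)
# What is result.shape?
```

(1, 2, 6, 2)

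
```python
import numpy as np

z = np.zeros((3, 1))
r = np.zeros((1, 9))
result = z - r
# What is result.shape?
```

(3, 9)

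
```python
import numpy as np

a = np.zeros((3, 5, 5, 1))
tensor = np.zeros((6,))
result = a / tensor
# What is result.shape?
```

(3, 5, 5, 6)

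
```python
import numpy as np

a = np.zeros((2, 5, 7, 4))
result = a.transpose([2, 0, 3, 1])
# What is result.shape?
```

(7, 2, 4, 5)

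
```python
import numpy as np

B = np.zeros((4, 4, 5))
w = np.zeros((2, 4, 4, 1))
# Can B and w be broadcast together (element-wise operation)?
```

Yes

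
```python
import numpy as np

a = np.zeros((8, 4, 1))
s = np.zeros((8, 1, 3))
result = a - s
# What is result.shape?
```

(8, 4, 3)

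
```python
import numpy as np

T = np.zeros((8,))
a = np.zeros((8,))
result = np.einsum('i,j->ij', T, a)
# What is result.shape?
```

(8, 8)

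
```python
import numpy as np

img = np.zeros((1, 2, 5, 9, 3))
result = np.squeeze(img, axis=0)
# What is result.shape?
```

(2, 5, 9, 3)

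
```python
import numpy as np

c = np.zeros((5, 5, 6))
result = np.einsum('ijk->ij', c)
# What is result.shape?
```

(5, 5)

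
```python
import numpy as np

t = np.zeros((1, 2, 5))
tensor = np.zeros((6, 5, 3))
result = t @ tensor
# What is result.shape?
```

(6, 2, 3)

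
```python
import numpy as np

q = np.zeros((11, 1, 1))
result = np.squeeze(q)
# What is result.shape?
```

(11,)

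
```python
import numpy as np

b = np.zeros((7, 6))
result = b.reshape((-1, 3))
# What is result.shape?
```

(14, 3)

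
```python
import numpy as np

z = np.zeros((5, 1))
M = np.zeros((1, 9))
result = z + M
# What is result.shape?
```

(5, 9)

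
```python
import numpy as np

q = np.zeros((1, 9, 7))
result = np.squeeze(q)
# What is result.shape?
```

(9, 7)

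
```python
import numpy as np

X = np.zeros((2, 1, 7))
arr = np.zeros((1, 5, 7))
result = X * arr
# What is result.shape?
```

(2, 5, 7)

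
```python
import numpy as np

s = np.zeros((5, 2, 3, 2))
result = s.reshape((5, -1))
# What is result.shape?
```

(5, 12)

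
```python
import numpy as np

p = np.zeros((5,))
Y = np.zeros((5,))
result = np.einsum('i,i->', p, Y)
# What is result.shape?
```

()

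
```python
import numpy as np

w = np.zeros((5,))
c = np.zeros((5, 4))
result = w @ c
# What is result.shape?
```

(4,)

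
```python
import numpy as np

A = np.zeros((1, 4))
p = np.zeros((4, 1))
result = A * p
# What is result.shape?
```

(4, 4)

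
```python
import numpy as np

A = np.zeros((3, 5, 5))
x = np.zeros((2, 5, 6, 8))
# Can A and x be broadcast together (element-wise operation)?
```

No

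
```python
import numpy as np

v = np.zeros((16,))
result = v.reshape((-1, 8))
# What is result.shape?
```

(2, 8)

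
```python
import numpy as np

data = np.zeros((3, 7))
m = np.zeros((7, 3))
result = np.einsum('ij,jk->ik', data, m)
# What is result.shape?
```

(3, 3)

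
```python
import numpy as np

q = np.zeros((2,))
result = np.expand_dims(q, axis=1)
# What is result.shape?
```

(2, 1)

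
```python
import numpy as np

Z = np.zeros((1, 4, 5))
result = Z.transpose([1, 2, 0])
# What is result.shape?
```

(4, 5, 1)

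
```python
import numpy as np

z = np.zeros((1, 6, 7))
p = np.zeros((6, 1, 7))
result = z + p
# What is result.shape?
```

(6, 6, 7)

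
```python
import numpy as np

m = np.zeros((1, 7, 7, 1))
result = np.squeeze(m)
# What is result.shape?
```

(7, 7)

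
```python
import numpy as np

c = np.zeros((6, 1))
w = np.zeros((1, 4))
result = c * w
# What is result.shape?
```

(6, 4)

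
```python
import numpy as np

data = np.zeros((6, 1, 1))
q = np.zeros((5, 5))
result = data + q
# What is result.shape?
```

(6, 5, 5)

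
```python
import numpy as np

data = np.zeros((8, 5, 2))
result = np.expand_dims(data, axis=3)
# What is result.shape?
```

(8, 5, 2, 1)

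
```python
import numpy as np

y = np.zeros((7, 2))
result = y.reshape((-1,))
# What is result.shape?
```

(14,)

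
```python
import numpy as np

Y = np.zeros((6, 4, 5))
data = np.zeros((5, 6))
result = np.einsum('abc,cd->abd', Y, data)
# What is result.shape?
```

(6, 4, 6)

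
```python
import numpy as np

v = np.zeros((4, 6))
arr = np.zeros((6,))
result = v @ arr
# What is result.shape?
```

(4,)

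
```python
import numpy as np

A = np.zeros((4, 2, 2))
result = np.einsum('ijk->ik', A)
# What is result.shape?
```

(4, 2)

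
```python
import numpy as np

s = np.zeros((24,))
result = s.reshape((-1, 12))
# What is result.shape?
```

(2, 12)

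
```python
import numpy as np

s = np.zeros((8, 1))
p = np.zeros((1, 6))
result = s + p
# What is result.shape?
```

(8, 6)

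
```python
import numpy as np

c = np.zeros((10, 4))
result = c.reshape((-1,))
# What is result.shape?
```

(40,)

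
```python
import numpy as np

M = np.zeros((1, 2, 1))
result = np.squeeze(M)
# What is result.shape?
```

(2,)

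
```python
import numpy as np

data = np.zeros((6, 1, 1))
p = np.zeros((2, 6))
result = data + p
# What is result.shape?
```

(6, 2, 6)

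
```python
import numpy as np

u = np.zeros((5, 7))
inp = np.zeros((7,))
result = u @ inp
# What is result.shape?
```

(5,)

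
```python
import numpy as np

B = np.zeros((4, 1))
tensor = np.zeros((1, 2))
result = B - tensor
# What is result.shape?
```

(4, 2)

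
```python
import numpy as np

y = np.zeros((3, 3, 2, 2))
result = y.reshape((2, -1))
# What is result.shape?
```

(2, 18)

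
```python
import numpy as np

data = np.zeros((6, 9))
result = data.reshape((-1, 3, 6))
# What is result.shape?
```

(3, 3, 6)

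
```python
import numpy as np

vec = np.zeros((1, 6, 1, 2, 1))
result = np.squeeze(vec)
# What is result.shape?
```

(6, 2)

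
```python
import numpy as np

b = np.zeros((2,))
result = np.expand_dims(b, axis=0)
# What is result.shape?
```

(1, 2)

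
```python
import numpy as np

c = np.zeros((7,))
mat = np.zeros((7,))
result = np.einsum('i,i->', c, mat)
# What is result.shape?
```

()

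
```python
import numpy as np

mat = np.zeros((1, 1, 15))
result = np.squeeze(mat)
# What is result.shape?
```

(15,)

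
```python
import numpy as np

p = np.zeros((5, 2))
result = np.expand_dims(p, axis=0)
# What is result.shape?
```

(1, 5, 2)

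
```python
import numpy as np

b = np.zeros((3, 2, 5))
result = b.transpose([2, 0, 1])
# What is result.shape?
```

(5, 3, 2)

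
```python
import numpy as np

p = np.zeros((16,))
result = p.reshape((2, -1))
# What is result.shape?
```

(2, 8)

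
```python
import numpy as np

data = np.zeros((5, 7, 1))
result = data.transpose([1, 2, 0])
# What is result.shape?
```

(7, 1, 5)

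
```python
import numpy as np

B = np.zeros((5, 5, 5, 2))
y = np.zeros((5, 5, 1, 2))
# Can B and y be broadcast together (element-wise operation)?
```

Yes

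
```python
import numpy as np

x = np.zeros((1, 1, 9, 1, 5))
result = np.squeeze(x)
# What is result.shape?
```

(9, 5)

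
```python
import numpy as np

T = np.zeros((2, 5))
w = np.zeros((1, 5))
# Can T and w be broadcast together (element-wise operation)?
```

Yes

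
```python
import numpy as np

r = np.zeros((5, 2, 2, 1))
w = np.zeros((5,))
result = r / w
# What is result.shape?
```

(5, 2, 2, 5)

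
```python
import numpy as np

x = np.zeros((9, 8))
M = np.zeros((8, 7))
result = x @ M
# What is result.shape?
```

(9, 7)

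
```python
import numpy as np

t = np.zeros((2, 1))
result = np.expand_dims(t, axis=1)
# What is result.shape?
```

(2, 1, 1)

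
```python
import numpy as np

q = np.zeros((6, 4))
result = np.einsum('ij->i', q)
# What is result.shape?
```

(6,)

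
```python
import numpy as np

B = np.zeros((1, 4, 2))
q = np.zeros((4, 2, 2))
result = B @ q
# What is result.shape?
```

(4, 4, 2)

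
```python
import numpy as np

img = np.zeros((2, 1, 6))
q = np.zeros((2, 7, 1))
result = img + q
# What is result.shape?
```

(2, 7, 6)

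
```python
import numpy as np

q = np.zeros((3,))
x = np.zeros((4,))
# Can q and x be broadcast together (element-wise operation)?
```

No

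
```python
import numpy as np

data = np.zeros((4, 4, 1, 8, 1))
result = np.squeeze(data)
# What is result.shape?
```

(4, 4, 8)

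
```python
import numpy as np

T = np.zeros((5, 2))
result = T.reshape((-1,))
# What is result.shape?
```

(10,)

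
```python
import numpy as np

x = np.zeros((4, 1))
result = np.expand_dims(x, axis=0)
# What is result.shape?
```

(1, 4, 1)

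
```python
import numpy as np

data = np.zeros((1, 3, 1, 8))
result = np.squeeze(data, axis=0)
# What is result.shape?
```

(3, 1, 8)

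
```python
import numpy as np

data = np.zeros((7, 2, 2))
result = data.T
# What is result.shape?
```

(2, 2, 7)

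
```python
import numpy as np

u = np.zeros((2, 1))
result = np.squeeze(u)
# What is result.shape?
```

(2,)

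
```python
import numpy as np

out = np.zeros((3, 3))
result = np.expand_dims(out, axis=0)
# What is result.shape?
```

(1, 3, 3)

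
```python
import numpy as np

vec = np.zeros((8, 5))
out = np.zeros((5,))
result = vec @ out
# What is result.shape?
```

(8,)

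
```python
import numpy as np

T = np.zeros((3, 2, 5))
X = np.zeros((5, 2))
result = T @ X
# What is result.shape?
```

(3, 2, 2)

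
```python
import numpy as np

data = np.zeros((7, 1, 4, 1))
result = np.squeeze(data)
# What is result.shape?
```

(7, 4)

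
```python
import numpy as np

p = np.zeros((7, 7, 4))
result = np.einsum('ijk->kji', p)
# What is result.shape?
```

(4, 7, 7)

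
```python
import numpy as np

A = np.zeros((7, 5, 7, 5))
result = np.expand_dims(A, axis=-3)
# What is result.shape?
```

(7, 5, 1, 7, 5)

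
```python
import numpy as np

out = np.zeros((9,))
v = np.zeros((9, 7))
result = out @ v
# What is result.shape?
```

(7,)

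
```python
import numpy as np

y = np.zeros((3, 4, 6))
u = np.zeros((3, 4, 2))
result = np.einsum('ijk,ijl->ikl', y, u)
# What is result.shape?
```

(3, 6, 2)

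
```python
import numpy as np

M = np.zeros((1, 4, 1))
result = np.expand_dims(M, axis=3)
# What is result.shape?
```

(1, 4, 1, 1)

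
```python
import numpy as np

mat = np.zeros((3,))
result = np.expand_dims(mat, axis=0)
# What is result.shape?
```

(1, 3)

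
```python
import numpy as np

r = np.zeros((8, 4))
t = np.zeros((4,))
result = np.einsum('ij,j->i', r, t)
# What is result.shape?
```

(8,)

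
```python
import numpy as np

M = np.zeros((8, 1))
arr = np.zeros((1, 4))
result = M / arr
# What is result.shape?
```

(8, 4)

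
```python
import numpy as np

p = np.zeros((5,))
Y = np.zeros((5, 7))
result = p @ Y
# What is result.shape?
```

(7,)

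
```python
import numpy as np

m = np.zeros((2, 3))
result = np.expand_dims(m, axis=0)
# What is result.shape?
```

(1, 2, 3)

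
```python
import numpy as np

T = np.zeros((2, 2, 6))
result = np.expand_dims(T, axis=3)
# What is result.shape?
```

(2, 2, 6, 1)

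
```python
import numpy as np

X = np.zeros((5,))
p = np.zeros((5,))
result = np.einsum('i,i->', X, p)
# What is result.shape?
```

()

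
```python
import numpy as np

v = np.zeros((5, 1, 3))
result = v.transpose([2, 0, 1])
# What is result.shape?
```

(3, 5, 1)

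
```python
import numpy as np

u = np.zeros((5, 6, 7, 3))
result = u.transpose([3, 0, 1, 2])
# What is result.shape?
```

(3, 5, 6, 7)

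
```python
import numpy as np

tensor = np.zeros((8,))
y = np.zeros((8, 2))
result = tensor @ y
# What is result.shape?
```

(2,)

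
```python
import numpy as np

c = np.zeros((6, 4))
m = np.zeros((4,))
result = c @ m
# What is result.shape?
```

(6,)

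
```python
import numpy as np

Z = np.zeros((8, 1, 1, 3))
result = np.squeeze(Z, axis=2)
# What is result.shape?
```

(8, 1, 3)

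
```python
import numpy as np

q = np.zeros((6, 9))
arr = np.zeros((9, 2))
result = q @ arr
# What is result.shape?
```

(6, 2)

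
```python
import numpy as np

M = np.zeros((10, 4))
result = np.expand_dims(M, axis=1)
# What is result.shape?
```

(10, 1, 4)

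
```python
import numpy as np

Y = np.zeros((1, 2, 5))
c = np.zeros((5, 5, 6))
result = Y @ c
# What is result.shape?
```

(5, 2, 6)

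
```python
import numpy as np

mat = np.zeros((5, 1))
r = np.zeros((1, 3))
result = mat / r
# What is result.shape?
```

(5, 3)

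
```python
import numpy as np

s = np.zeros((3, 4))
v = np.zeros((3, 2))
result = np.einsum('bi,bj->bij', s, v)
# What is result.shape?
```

(3, 4, 2)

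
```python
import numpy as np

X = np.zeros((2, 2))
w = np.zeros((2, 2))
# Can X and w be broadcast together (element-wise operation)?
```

Yes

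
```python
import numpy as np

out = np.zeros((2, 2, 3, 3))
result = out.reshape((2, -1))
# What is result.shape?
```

(2, 18)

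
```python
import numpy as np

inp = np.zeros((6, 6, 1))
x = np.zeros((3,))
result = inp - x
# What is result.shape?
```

(6, 6, 3)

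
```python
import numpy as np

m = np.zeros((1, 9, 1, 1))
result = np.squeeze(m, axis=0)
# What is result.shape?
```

(9, 1, 1)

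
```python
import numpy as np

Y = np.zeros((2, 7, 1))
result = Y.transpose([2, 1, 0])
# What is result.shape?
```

(1, 7, 2)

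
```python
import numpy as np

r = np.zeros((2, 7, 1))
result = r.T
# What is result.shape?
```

(1, 7, 2)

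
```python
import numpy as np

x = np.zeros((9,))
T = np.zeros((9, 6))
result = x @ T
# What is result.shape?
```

(6,)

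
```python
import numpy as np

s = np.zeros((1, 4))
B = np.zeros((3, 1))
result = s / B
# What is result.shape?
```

(3, 4)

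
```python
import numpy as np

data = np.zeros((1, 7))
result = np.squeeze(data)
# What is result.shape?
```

(7,)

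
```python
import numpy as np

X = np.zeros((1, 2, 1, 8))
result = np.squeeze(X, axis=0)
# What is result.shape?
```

(2, 1, 8)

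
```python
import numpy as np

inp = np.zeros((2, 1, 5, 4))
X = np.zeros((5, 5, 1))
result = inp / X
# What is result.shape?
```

(2, 5, 5, 4)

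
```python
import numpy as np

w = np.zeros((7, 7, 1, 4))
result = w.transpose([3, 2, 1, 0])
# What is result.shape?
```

(4, 1, 7, 7)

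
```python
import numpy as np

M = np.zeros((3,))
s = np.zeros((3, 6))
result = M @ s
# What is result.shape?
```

(6,)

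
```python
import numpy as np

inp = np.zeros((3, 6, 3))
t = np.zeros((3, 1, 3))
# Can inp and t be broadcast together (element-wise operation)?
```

Yes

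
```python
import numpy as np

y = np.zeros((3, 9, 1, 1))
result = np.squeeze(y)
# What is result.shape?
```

(3, 9)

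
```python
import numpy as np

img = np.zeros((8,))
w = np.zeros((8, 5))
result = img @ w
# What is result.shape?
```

(5,)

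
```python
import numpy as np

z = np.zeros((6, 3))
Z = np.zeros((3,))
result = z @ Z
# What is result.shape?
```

(6,)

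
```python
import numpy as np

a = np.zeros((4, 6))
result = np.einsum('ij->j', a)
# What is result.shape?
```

(6,)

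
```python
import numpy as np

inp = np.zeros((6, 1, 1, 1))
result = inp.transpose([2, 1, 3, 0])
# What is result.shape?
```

(1, 1, 1, 6)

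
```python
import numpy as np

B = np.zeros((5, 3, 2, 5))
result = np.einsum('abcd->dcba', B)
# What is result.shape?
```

(5, 2, 3, 5)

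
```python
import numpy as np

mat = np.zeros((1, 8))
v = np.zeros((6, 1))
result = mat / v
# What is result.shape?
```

(6, 8)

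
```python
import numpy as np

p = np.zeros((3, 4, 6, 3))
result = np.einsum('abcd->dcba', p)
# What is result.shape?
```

(3, 6, 4, 3)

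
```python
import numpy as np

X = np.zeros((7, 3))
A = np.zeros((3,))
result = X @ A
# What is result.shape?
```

(7,)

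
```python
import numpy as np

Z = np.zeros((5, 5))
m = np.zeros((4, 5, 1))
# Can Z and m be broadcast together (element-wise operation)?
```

Yes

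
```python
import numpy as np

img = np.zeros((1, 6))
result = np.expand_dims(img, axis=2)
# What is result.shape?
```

(1, 6, 1)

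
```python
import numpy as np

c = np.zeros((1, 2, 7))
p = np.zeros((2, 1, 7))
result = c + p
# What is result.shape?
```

(2, 2, 7)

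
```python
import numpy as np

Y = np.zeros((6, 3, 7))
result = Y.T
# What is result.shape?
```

(7, 3, 6)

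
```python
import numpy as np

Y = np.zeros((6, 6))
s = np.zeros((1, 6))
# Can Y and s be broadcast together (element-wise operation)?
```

Yes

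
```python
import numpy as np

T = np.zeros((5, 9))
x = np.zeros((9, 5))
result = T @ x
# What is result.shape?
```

(5, 5)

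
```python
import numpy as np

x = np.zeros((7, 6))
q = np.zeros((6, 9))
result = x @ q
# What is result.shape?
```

(7, 9)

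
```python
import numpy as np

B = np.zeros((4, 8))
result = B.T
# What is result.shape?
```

(8, 4)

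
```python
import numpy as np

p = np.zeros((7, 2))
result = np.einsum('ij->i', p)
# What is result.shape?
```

(7,)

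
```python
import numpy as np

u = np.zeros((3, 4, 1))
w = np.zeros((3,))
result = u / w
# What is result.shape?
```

(3, 4, 3)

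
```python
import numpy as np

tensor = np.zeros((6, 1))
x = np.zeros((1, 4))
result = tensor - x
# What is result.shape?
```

(6, 4)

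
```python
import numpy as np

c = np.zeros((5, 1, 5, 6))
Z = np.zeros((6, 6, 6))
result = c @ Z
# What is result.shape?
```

(5, 6, 5, 6)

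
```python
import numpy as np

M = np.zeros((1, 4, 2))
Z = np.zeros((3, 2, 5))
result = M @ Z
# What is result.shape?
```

(3, 4, 5)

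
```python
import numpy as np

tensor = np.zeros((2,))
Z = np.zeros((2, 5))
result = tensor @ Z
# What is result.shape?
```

(5,)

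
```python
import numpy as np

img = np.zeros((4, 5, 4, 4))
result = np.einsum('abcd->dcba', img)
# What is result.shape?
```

(4, 4, 5, 4)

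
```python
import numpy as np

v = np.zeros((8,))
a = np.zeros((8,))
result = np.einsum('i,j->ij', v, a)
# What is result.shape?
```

(8, 8)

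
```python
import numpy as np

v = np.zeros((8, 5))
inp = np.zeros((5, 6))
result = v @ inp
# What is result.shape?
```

(8, 6)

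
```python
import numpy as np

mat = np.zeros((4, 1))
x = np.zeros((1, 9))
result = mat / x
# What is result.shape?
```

(4, 9)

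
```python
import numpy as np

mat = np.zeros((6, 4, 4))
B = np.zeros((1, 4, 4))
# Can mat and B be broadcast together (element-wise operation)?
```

Yes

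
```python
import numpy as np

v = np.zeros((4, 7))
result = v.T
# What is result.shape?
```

(7, 4)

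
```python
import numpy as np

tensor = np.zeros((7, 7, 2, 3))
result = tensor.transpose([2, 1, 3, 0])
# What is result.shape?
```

(2, 7, 3, 7)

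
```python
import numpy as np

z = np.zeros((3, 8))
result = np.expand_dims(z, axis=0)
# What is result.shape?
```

(1, 3, 8)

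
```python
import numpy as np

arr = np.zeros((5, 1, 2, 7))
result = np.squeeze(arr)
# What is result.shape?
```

(5, 2, 7)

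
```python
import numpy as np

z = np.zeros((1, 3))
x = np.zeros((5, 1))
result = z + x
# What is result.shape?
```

(5, 3)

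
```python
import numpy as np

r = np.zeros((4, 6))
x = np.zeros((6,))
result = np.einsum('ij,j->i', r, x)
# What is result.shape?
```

(4,)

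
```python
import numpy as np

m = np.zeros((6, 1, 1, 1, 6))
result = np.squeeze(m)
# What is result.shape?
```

(6, 6)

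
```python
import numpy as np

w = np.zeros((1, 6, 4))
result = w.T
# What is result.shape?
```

(4, 6, 1)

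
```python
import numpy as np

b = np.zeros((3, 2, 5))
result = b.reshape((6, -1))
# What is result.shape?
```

(6, 5)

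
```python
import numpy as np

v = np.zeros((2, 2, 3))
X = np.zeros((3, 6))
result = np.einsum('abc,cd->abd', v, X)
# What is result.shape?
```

(2, 2, 6)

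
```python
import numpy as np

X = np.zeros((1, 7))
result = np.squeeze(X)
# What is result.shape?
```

(7,)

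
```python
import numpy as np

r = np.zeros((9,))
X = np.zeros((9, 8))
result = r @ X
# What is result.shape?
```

(8,)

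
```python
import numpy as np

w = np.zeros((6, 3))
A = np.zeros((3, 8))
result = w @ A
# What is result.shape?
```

(6, 8)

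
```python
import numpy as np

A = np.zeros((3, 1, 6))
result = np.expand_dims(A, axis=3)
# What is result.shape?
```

(3, 1, 6, 1)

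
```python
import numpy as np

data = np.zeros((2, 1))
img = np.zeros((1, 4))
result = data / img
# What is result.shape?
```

(2, 4)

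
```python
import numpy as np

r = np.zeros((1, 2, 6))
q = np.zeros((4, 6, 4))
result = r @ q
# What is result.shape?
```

(4, 2, 4)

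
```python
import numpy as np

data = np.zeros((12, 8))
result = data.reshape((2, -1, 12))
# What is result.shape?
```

(2, 4, 12)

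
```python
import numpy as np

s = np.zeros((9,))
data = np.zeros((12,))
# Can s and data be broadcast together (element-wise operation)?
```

No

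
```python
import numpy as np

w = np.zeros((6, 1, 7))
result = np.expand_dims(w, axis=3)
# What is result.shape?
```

(6, 1, 7, 1)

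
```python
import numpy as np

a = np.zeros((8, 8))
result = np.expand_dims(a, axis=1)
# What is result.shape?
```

(8, 1, 8)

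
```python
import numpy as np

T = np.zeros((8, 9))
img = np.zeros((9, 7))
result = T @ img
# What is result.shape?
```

(8, 7)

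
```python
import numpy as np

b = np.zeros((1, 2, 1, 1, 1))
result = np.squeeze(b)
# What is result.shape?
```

(2,)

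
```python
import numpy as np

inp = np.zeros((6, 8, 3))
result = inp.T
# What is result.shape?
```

(3, 8, 6)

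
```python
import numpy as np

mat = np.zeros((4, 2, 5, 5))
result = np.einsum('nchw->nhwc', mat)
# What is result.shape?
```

(4, 5, 5, 2)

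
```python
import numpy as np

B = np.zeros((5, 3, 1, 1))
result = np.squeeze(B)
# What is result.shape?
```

(5, 3)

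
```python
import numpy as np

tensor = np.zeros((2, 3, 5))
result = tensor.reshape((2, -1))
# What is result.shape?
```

(2, 15)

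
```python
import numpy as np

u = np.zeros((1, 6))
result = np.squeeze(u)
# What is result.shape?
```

(6,)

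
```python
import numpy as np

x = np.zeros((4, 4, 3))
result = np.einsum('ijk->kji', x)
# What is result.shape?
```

(3, 4, 4)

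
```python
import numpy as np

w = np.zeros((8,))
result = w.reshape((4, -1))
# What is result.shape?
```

(4, 2)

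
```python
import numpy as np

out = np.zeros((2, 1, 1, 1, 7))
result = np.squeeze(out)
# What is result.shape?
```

(2, 7)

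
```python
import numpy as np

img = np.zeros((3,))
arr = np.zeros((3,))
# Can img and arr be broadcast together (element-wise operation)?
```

Yes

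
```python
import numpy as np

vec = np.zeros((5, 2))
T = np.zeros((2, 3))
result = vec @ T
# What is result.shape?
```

(5, 3)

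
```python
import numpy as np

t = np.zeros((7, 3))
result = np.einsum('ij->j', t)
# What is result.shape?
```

(3,)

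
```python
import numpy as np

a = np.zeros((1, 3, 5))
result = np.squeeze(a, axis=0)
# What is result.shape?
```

(3, 5)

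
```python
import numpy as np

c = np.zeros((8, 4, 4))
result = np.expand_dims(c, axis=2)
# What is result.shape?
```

(8, 4, 1, 4)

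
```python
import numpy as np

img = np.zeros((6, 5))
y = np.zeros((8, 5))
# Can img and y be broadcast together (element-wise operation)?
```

No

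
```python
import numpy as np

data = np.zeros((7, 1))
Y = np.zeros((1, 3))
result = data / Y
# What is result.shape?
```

(7, 3)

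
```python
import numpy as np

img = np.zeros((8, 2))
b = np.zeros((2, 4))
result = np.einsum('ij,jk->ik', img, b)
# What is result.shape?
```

(8, 4)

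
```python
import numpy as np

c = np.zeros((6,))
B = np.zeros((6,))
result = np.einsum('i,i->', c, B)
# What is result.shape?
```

()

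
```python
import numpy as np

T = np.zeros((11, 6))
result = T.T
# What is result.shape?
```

(6, 11)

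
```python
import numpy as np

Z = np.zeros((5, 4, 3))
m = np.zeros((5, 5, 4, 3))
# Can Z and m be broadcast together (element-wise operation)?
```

Yes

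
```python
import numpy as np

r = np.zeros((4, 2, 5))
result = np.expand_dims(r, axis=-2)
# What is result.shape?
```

(4, 2, 1, 5)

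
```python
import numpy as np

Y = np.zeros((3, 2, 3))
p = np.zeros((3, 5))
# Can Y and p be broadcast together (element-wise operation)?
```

No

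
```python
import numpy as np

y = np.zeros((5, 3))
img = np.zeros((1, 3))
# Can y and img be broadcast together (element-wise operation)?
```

Yes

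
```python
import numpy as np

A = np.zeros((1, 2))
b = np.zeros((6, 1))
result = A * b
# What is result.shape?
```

(6, 2)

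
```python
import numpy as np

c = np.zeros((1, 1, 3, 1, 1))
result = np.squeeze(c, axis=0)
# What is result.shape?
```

(1, 3, 1, 1)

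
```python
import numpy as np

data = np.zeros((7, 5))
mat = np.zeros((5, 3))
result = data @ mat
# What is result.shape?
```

(7, 3)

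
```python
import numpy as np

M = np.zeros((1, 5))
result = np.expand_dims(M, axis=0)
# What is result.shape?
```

(1, 1, 5)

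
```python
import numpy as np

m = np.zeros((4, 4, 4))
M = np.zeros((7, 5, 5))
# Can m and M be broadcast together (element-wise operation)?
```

No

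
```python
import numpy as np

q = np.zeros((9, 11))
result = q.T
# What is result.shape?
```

(11, 9)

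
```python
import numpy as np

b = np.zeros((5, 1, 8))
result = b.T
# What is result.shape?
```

(8, 1, 5)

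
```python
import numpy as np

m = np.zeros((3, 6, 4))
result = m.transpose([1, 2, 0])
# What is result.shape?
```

(6, 4, 3)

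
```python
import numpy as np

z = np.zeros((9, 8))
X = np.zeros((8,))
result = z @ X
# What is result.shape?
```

(9,)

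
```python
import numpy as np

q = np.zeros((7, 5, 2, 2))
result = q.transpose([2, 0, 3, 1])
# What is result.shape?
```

(2, 7, 2, 5)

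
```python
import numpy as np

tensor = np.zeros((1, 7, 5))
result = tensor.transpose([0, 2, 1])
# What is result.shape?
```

(1, 5, 7)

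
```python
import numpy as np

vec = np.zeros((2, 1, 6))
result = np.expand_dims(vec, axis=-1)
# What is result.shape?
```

(2, 1, 6, 1)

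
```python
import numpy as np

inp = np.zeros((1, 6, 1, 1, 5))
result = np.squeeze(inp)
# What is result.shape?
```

(6, 5)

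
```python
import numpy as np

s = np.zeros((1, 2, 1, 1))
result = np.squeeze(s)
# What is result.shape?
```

(2,)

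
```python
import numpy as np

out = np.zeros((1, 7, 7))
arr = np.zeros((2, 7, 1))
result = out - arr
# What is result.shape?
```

(2, 7, 7)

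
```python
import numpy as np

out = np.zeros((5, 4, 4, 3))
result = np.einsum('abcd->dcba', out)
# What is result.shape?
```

(3, 4, 4, 5)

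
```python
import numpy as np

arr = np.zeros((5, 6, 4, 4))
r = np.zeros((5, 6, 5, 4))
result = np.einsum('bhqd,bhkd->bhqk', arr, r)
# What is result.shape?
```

(5, 6, 4, 5)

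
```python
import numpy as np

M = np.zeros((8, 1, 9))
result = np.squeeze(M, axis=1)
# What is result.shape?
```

(8, 9)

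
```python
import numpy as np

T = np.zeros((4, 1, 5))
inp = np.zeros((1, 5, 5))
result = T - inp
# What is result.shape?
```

(4, 5, 5)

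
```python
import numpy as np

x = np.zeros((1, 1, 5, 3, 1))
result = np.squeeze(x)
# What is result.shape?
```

(5, 3)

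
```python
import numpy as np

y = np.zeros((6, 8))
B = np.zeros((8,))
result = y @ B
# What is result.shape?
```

(6,)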